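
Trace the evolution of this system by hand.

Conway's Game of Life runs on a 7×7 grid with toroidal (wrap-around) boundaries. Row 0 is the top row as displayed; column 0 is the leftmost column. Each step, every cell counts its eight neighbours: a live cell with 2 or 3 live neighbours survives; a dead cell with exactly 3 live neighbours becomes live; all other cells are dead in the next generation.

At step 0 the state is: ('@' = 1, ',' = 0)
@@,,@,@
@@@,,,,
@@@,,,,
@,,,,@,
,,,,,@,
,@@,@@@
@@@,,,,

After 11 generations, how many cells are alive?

8

k=0  @@,,@,@
@@@,,,,
@@@,,,,
@,,,,@,
,,,,,@,
,@@,@@@
@@@,,,,
k=1  ,,,@,,@
,,,@,,,
,,@,,,,
@,,,,,,
@@,,,,,
,,@@@@@
,,,,@,,
k=2  ,,,@@,,
,,@@,,,
,,,,,,,
@,,,,,,
@@@@@@,
@@@@@@@
,,@,,,@
k=3  ,,,,@,,
,,@@@,,
,,,,,,,
@,@@@,@
,,,,,,,
,,,,,,,
,,,,,,@
k=4  ,,,,@@,
,,,@@,,
,@,,,@,
,,,@,,,
,,,@,,,
,,,,,,,
,,,,,,,
k=5  ,,,@@@,
,,,@,,,
,,@@,,,
,,@,@,,
,,,,,,,
,,,,,,,
,,,,,,,
k=6  ,,,@@,,
,,,,,,,
,,@,@,,
,,@,,,,
,,,,,,,
,,,,,,,
,,,,@,,
k=7  ,,,@@,,
,,,,@,,
,,,@,,,
,,,@,,,
,,,,,,,
,,,,,,,
,,,@@,,
k=8  ,,,,,@,
,,,,@,,
,,,@@,,
,,,,,,,
,,,,,,,
,,,,,,,
,,,@@,,
k=9  ,,,@,@,
,,,@@@,
,,,@@,,
,,,,,,,
,,,,,,,
,,,,,,,
,,,,@,,
k=10  ,,,@,@,
,,@,,@,
,,,@,@,
,,,,,,,
,,,,,,,
,,,,,,,
,,,,@,,
k=11  ,,,@,@,
,,@@,@@
,,,,@,,
,,,,,,,
,,,,,,,
,,,,,,,
,,,,@,,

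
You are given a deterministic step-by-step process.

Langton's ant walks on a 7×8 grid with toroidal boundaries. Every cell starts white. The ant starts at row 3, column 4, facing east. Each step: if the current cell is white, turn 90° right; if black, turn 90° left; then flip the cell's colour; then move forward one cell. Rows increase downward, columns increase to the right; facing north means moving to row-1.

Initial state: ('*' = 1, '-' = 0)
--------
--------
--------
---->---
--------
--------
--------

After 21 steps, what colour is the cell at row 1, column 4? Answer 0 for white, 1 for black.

t=0: --------
--------
--------
---->---
--------
--------
--------
t=1: --------
--------
--------
----*---
----v---
--------
--------
t=2: --------
--------
--------
----*---
---<*---
--------
--------
t=3: --------
--------
--------
---^*---
---**---
--------
--------
t=4: --------
--------
--------
---*>---
---**---
--------
--------
t=5: --------
--------
----^---
---*----
---**---
--------
--------
t=6: --------
--------
----*>--
---*----
---**---
--------
--------
t=7: --------
--------
----**--
---*-v--
---**---
--------
--------
t=8: --------
--------
----**--
---*<*--
---**---
--------
--------
t=9: --------
--------
----^*--
---***--
---**---
--------
--------
t=10: --------
--------
---<-*--
---***--
---**---
--------
--------
t=11: --------
---^----
---*-*--
---***--
---**---
--------
--------
t=12: --------
---*>---
---*-*--
---***--
---**---
--------
--------
t=13: --------
---**---
---*v*--
---***--
---**---
--------
--------
t=14: --------
---**---
---<**--
---***--
---**---
--------
--------
t=15: --------
---**---
----**--
---v**--
---**---
--------
--------
t=16: --------
---**---
----**--
---->*--
---**---
--------
--------
t=17: --------
---**---
----^*--
-----*--
---**---
--------
--------
t=18: --------
---**---
---<-*--
-----*--
---**---
--------
--------
t=19: --------
---^*---
---*-*--
-----*--
---**---
--------
--------
t=20: --------
--<-*---
---*-*--
-----*--
---**---
--------
--------
t=21: --^-----
--*-*---
---*-*--
-----*--
---**---
--------
--------

1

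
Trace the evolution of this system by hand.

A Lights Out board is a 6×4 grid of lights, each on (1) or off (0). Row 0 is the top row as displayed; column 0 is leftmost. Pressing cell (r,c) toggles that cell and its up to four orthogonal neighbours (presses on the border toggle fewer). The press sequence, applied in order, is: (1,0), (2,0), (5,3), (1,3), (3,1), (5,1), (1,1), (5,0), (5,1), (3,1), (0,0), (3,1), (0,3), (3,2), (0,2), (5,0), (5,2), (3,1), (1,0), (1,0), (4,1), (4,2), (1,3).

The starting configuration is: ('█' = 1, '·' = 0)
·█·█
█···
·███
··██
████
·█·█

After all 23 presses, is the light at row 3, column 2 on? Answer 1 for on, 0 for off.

1

[0] ·█·█
█···
·███
··██
████
·█·█
[1] ██·█
·█··
████
··██
████
·█·█
[2] ██·█
██··
··██
█·██
████
·█·█
[3] ██·█
██··
··██
█·██
███·
·██·
[4] ██··
████
··█·
█·██
███·
·██·
[5] ██··
████
·██·
·█·█
█·█·
·██·
[6] ██··
████
·██·
·█·█
███·
█···
[7] █···
···█
··█·
·█·█
███·
█···
[8] █···
···█
··█·
·█·█
·██·
·█··
[9] █···
···█
··█·
·█·█
··█·
█·█·
[10] █···
···█
·██·
█·██
·██·
█·█·
[11] ·█··
█··█
·██·
█·██
·██·
█·█·
[12] ·█··
█··█
··█·
·█·█
··█·
█·█·
[13] ·███
█···
··█·
·█·█
··█·
█·█·
[14] ·███
█···
····
··█·
····
█·█·
[15] ····
█·█·
····
··█·
····
█·█·
[16] ····
█·█·
····
··█·
█···
·██·
[17] ····
█·█·
····
··█·
█·█·
···█
[18] ····
█·█·
·█··
██··
███·
···█
[19] █···
·██·
██··
██··
███·
···█
[20] ····
█·█·
·█··
██··
███·
···█
[21] ····
█·█·
·█··
█···
····
·█·█
[22] ····
█·█·
·█··
█·█·
·███
·███
[23] ···█
█··█
·█·█
█·█·
·███
·███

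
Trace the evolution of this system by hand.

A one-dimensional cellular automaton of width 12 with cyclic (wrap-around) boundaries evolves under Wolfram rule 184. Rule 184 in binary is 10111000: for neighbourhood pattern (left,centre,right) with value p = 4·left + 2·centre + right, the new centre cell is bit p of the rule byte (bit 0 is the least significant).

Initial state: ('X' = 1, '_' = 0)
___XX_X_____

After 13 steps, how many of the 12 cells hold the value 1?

step 0: ___XX_X_____
step 1: ___X_X_X____
step 2: ____X_X_X___
step 3: _____X_X_X__
step 4: ______X_X_X_
step 5: _______X_X_X
step 6: X_______X_X_
step 7: _X_______X_X
step 8: X_X_______X_
step 9: _X_X_______X
step 10: X_X_X_______
step 11: _X_X_X______
step 12: __X_X_X_____
step 13: ___X_X_X____

3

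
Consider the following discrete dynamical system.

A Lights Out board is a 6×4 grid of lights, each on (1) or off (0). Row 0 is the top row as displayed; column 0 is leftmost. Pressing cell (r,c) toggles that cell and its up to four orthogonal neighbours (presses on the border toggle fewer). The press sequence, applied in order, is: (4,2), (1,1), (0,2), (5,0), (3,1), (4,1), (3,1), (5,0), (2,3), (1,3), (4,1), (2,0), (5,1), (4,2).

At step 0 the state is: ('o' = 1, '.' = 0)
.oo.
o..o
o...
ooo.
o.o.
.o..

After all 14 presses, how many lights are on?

[0] .oo.
o..o
o...
ooo.
o.o.
.o..
[1] .oo.
o..o
o...
oo..
oo.o
.oo.
[2] ..o.
.ooo
oo..
oo..
oo.o
.oo.
[3] .o.o
.o.o
oo..
oo..
oo.o
.oo.
[4] .o.o
.o.o
oo..
oo..
.o.o
o.o.
[5] .o.o
.o.o
o...
..o.
...o
o.o.
[6] .o.o
.o.o
o...
.oo.
oooo
ooo.
[7] .o.o
.o.o
oo..
o...
o.oo
ooo.
[8] .o.o
.o.o
oo..
o...
..oo
..o.
[9] .o.o
.o..
oooo
o..o
..oo
..o.
[10] .o..
.ooo
ooo.
o..o
..oo
..o.
[11] .o..
.ooo
ooo.
oo.o
oo.o
.oo.
[12] .o..
oooo
..o.
.o.o
oo.o
.oo.
[13] .o..
oooo
..o.
.o.o
o..o
o...
[14] .o..
oooo
..o.
.ooo
ooo.
o.o.

14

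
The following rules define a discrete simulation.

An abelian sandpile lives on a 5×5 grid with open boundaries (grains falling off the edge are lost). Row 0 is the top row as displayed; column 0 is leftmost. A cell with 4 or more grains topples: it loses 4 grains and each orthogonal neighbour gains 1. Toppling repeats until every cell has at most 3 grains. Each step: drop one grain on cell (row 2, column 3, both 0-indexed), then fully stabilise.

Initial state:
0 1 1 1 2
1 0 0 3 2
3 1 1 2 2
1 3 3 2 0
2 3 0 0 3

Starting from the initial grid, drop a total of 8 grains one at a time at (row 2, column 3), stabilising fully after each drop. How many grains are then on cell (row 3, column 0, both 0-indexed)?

t=0: 0 1 1 1 2
1 0 0 3 2
3 1 1 2 2
1 3 3 2 0
2 3 0 0 3
t=1: 0 1 1 1 2
1 0 0 3 2
3 1 1 3 2
1 3 3 2 0
2 3 0 0 3
t=2: 0 1 1 2 2
1 0 1 0 3
3 1 2 1 3
1 3 3 3 0
2 3 0 0 3
t=3: 0 1 1 2 2
1 0 1 0 3
3 1 2 2 3
1 3 3 3 0
2 3 0 0 3
t=4: 0 1 1 2 2
1 0 1 0 3
3 1 2 3 3
1 3 3 3 0
2 3 0 0 3
t=5: 0 1 1 2 3
1 0 2 2 0
3 3 0 3 1
2 1 2 1 2
3 0 2 1 3
t=6: 0 1 1 2 3
1 0 2 3 0
3 3 1 0 2
2 1 2 2 2
3 0 2 1 3
t=7: 0 1 1 2 3
1 0 2 3 0
3 3 1 1 2
2 1 2 2 2
3 0 2 1 3
t=8: 0 1 1 2 3
1 0 2 3 0
3 3 1 2 2
2 1 2 2 2
3 0 2 1 3

2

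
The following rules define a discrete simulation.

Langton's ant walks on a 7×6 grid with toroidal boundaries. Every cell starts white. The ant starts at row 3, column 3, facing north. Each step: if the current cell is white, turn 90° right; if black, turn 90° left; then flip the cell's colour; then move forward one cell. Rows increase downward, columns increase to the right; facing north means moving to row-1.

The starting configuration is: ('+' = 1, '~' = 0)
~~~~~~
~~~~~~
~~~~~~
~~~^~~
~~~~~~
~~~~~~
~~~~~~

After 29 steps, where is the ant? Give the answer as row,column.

step 0: ~~~~~~
~~~~~~
~~~~~~
~~~^~~
~~~~~~
~~~~~~
~~~~~~
step 1: ~~~~~~
~~~~~~
~~~~~~
~~~+>~
~~~~~~
~~~~~~
~~~~~~
step 2: ~~~~~~
~~~~~~
~~~~~~
~~~++~
~~~~v~
~~~~~~
~~~~~~
step 3: ~~~~~~
~~~~~~
~~~~~~
~~~++~
~~~<+~
~~~~~~
~~~~~~
step 4: ~~~~~~
~~~~~~
~~~~~~
~~~^+~
~~~++~
~~~~~~
~~~~~~
step 5: ~~~~~~
~~~~~~
~~~~~~
~~<~+~
~~~++~
~~~~~~
~~~~~~
step 6: ~~~~~~
~~~~~~
~~^~~~
~~+~+~
~~~++~
~~~~~~
~~~~~~
step 7: ~~~~~~
~~~~~~
~~+>~~
~~+~+~
~~~++~
~~~~~~
~~~~~~
step 8: ~~~~~~
~~~~~~
~~++~~
~~+v+~
~~~++~
~~~~~~
~~~~~~
step 9: ~~~~~~
~~~~~~
~~++~~
~~<++~
~~~++~
~~~~~~
~~~~~~
step 10: ~~~~~~
~~~~~~
~~++~~
~~~++~
~~v++~
~~~~~~
~~~~~~
step 11: ~~~~~~
~~~~~~
~~++~~
~~~++~
~<+++~
~~~~~~
~~~~~~
step 12: ~~~~~~
~~~~~~
~~++~~
~^~++~
~++++~
~~~~~~
~~~~~~
step 13: ~~~~~~
~~~~~~
~~++~~
~+>++~
~++++~
~~~~~~
~~~~~~
step 14: ~~~~~~
~~~~~~
~~++~~
~++++~
~+v++~
~~~~~~
~~~~~~
step 15: ~~~~~~
~~~~~~
~~++~~
~++++~
~+~>+~
~~~~~~
~~~~~~
step 16: ~~~~~~
~~~~~~
~~++~~
~++^+~
~+~~+~
~~~~~~
~~~~~~
step 17: ~~~~~~
~~~~~~
~~++~~
~+<~+~
~+~~+~
~~~~~~
~~~~~~
step 18: ~~~~~~
~~~~~~
~~++~~
~+~~+~
~+v~+~
~~~~~~
~~~~~~
step 19: ~~~~~~
~~~~~~
~~++~~
~+~~+~
~<+~+~
~~~~~~
~~~~~~
step 20: ~~~~~~
~~~~~~
~~++~~
~+~~+~
~~+~+~
~v~~~~
~~~~~~
step 21: ~~~~~~
~~~~~~
~~++~~
~+~~+~
~~+~+~
<+~~~~
~~~~~~
step 22: ~~~~~~
~~~~~~
~~++~~
~+~~+~
^~+~+~
++~~~~
~~~~~~
step 23: ~~~~~~
~~~~~~
~~++~~
~+~~+~
+>+~+~
++~~~~
~~~~~~
step 24: ~~~~~~
~~~~~~
~~++~~
~+~~+~
+++~+~
+v~~~~
~~~~~~
step 25: ~~~~~~
~~~~~~
~~++~~
~+~~+~
+++~+~
+~>~~~
~~~~~~
step 26: ~~~~~~
~~~~~~
~~++~~
~+~~+~
+++~+~
+~+~~~
~~v~~~
step 27: ~~~~~~
~~~~~~
~~++~~
~+~~+~
+++~+~
+~+~~~
~<+~~~
step 28: ~~~~~~
~~~~~~
~~++~~
~+~~+~
+++~+~
+^+~~~
~++~~~
step 29: ~~~~~~
~~~~~~
~~++~~
~+~~+~
+++~+~
++>~~~
~++~~~

5,2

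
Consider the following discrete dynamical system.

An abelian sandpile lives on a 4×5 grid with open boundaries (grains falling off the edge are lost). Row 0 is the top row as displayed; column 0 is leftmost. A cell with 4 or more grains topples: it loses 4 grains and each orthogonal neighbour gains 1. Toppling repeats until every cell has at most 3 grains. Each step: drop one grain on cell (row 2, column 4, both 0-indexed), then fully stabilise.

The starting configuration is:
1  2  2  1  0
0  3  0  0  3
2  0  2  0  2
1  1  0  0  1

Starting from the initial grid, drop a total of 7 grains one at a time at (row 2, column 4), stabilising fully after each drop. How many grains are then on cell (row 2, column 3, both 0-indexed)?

2

step 0: 1  2  2  1  0
0  3  0  0  3
2  0  2  0  2
1  1  0  0  1
step 1: 1  2  2  1  0
0  3  0  0  3
2  0  2  0  3
1  1  0  0  1
step 2: 1  2  2  1  1
0  3  0  1  0
2  0  2  1  1
1  1  0  0  2
step 3: 1  2  2  1  1
0  3  0  1  0
2  0  2  1  2
1  1  0  0  2
step 4: 1  2  2  1  1
0  3  0  1  0
2  0  2  1  3
1  1  0  0  2
step 5: 1  2  2  1  1
0  3  0  1  1
2  0  2  2  0
1  1  0  0  3
step 6: 1  2  2  1  1
0  3  0  1  1
2  0  2  2  1
1  1  0  0  3
step 7: 1  2  2  1  1
0  3  0  1  1
2  0  2  2  2
1  1  0  0  3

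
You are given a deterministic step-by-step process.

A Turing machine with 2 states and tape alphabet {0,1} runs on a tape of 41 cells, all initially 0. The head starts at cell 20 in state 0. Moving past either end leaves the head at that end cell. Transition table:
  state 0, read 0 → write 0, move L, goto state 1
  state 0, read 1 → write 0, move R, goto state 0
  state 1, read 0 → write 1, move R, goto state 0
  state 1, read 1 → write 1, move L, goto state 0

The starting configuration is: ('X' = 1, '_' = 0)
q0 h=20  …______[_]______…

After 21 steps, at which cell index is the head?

9

t=0: q0 h=20  …______[_]______…
t=1: q1 h=19  …______[_]______…
t=2: q0 h=20  …_____X[_]______…
t=3: q1 h=19  …______[X]______…
t=4: q0 h=18  …______[_]X_____…
t=5: q1 h=17  …______[_]_X____…
t=6: q0 h=18  …_____X[_]X_____…
t=7: q1 h=17  …______[X]_X____…
t=8: q0 h=16  …______[_]X_X___…
t=9: q1 h=15  …______[_]_X_X__…
t=10: q0 h=16  …_____X[_]X_X___…
t=11: q1 h=15  …______[X]_X_X__…
t=12: q0 h=14  …______[_]X_X_X_…
t=13: q1 h=13  …______[_]_X_X_X…
t=14: q0 h=14  …_____X[_]X_X_X_…
t=15: q1 h=13  …______[X]_X_X_X…
t=16: q0 h=12  …______[_]X_X_X_…
t=17: q1 h=11  …______[_]_X_X_X…
t=18: q0 h=12  …_____X[_]X_X_X_…
t=19: q1 h=11  …______[X]_X_X_X…
t=20: q0 h=10  …______[_]X_X_X_…
t=21: q1 h= 9  …______[_]_X_X_X…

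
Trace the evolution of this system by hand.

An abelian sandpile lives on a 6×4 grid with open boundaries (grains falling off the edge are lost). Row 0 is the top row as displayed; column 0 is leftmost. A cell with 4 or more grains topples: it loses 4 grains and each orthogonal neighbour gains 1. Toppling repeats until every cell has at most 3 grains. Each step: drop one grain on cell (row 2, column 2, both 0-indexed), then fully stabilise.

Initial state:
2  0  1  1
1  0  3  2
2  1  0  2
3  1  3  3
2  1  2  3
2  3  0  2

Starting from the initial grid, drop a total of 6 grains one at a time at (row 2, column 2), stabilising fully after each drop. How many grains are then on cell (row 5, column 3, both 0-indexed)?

3

gen 0: 2  0  1  1
1  0  3  2
2  1  0  2
3  1  3  3
2  1  2  3
2  3  0  2
gen 1: 2  0  1  1
1  0  3  2
2  1  1  2
3  1  3  3
2  1  2  3
2  3  0  2
gen 2: 2  0  1  1
1  0  3  2
2  1  2  2
3  1  3  3
2  1  2  3
2  3  0  2
gen 3: 2  0  1  1
1  0  3  2
2  1  3  2
3  1  3  3
2  1  2  3
2  3  0  2
gen 4: 2  0  2  2
1  1  1  0
2  2  3  1
3  2  2  2
2  2  0  1
2  3  1  3
gen 5: 2  0  2  2
1  1  2  0
2  3  0  2
3  2  3  2
2  2  0  1
2  3  1  3
gen 6: 2  0  2  2
1  1  2  0
2  3  1  2
3  2  3  2
2  2  0  1
2  3  1  3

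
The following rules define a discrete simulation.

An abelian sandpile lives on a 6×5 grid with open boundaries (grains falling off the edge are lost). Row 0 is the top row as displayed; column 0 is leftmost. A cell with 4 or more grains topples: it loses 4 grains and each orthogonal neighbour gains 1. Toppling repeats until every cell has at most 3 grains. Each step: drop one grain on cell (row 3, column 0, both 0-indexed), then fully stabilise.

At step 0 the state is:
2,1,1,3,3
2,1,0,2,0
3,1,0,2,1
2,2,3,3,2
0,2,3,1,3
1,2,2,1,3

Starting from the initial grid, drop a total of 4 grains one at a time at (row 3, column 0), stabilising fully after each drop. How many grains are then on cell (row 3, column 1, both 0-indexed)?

k=0  2,1,1,3,3
2,1,0,2,0
3,1,0,2,1
2,2,3,3,2
0,2,3,1,3
1,2,2,1,3
k=1  2,1,1,3,3
2,1,0,2,0
3,1,0,2,1
3,2,3,3,2
0,2,3,1,3
1,2,2,1,3
k=2  2,1,1,3,3
3,1,0,2,0
0,2,0,2,1
1,3,3,3,2
1,2,3,1,3
1,2,2,1,3
k=3  2,1,1,3,3
3,1,0,2,0
0,2,0,2,1
2,3,3,3,2
1,2,3,1,3
1,2,2,1,3
k=4  2,1,1,3,3
3,1,0,2,0
0,2,0,2,1
3,3,3,3,2
1,2,3,1,3
1,2,2,1,3

3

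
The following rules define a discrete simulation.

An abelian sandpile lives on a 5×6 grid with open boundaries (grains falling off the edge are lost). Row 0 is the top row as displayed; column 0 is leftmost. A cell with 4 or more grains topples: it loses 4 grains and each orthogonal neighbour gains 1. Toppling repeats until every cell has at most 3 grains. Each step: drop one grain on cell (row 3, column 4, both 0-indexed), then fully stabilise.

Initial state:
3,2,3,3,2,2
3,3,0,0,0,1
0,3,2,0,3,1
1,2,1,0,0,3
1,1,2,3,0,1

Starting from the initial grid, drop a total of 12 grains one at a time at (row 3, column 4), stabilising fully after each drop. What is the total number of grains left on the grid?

57

k=0  3,2,3,3,2,2
3,3,0,0,0,1
0,3,2,0,3,1
1,2,1,0,0,3
1,1,2,3,0,1
k=1  3,2,3,3,2,2
3,3,0,0,0,1
0,3,2,0,3,1
1,2,1,0,1,3
1,1,2,3,0,1
k=2  3,2,3,3,2,2
3,3,0,0,0,1
0,3,2,0,3,1
1,2,1,0,2,3
1,1,2,3,0,1
k=3  3,2,3,3,2,2
3,3,0,0,0,1
0,3,2,0,3,1
1,2,1,0,3,3
1,1,2,3,0,1
k=4  3,2,3,3,2,2
3,3,0,0,1,1
0,3,2,1,0,3
1,2,1,1,2,0
1,1,2,3,1,2
k=5  3,2,3,3,2,2
3,3,0,0,1,1
0,3,2,1,0,3
1,2,1,1,3,0
1,1,2,3,1,2
k=6  3,2,3,3,2,2
3,3,0,0,1,1
0,3,2,1,1,3
1,2,1,2,0,1
1,1,2,3,2,2
k=7  3,2,3,3,2,2
3,3,0,0,1,1
0,3,2,1,1,3
1,2,1,2,1,1
1,1,2,3,2,2
k=8  3,2,3,3,2,2
3,3,0,0,1,1
0,3,2,1,1,3
1,2,1,2,2,1
1,1,2,3,2,2
k=9  3,2,3,3,2,2
3,3,0,0,1,1
0,3,2,1,1,3
1,2,1,2,3,1
1,1,2,3,2,2
k=10  3,2,3,3,2,2
3,3,0,0,1,1
0,3,2,1,2,3
1,2,1,3,0,2
1,1,2,3,3,2
k=11  3,2,3,3,2,2
3,3,0,0,1,1
0,3,2,1,2,3
1,2,1,3,1,2
1,1,2,3,3,2
k=12  3,2,3,3,2,2
3,3,0,0,1,1
0,3,2,1,2,3
1,2,1,3,2,2
1,1,2,3,3,2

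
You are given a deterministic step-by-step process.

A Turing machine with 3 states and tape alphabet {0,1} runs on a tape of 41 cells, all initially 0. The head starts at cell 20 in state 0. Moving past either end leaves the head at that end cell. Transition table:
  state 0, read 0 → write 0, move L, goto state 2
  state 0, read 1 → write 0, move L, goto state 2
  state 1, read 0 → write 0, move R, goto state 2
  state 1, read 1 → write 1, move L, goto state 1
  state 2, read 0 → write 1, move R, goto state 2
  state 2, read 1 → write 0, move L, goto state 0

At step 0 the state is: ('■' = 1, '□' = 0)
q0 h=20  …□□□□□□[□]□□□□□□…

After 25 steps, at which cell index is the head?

38

0) q0 h=20  …□□□□□□[□]□□□□□□…
1) q2 h=19  …□□□□□□[□]□□□□□□…
2) q2 h=20  …□□□□□■[□]□□□□□□…
3) q2 h=21  …□□□□■■[□]□□□□□□…
4) q2 h=22  …□□□■■■[□]□□□□□□…
5) q2 h=23  …□□■■■■[□]□□□□□□…
6) q2 h=24  …□■■■■■[□]□□□□□□…
7) q2 h=25  …■■■■■■[□]□□□□□□…
8) q2 h=26  …■■■■■■[□]□□□□□□…
9) q2 h=27  …■■■■■■[□]□□□□□□…
10) q2 h=28  …■■■■■■[□]□□□□□□…
11) q2 h=29  …■■■■■■[□]□□□□□□…
12) q2 h=30  …■■■■■■[□]□□□□□□…
13) q2 h=31  …■■■■■■[□]□□□□□□…
14) q2 h=32  …■■■■■■[□]□□□□□□…
15) q2 h=33  …■■■■■■[□]□□□□□□…
16) q2 h=34  …■■■■■■[□]□□□□□□|
17) q2 h=35  …■■■■■■[□]□□□□□|
18) q2 h=36  …■■■■■■[□]□□□□|
19) q2 h=37  …■■■■■■[□]□□□|
20) q2 h=38  …■■■■■■[□]□□|
21) q2 h=39  …■■■■■■[□]□|
22) q2 h=40  …■■■■■■[□]|
23) q2 h=40  …■■■■■■[■]|
24) q0 h=39  …■■■■■■[■]□|
25) q2 h=38  …■■■■■■[■]□□|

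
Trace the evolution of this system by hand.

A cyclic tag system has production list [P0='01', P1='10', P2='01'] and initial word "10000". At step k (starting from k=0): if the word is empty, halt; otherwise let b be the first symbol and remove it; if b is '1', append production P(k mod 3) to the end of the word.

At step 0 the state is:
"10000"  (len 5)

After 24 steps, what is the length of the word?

3

[0] "10000"  (len 5)
[1] "000001"  (len 6)
[2] "00001"  (len 5)
[3] "0001"  (len 4)
[4] "001"  (len 3)
[5] "01"  (len 2)
[6] "1"  (len 1)
[7] "01"  (len 2)
[8] "1"  (len 1)
[9] "01"  (len 2)
[10] "1"  (len 1)
[11] "10"  (len 2)
[12] "001"  (len 3)
[13] "01"  (len 2)
[14] "1"  (len 1)
[15] "01"  (len 2)
[16] "1"  (len 1)
[17] "10"  (len 2)
[18] "001"  (len 3)
[19] "01"  (len 2)
[20] "1"  (len 1)
[21] "01"  (len 2)
[22] "1"  (len 1)
[23] "10"  (len 2)
[24] "001"  (len 3)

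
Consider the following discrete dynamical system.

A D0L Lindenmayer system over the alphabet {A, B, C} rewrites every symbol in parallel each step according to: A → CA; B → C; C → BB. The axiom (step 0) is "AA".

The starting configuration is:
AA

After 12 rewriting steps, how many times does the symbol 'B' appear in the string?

gen 0: AA
gen 1: CACA
gen 2: BBCABBCA
gen 3: CCBBCACCBBCA
gen 4: BBBBCCBBCABBBBCCBBCA
gen 5: CCCCBBBBCCBBCACCCCBBBBCCBBCA
gen 6: BBBBBBBBCCCCBBBBCCBBCABBBBBBBBCCCCBBBBCCBBCA
gen 7: CCCCCCCCBBBBBBBBCCCCBBBBCCBBCACCCCCCCCBBBBBBBBCCCCBBBBCCBBCA
gen 8: BBBBBBBBBBBBBBBBCCCCCCCCBBBBBBBBCCCCBBBBCCBBCABBBBBBBBBBBBBBBBCCCCCCCCBBBBBBBBCCCCBBBBCCBBCA
gen 9: CCCCCCCCCCCCCCCCBBBBBBBBBBBBBBBBCCCCCCCCBBBBBBBBCCCCBBBBCC…CCCCCCCCCCCCBBBBBBBBBBBBBBBBCCCCCCCCBBBBBBBBCCCCBBBBCCBBCA  (len 124)
gen 10: BBBBBBBBBBBBBBBBBBBBBBBBBBBBBBBBCCCCCCCCCCCCCCCCBBBBBBBBBB…CCCCCCCCCCCCBBBBBBBBBBBBBBBBCCCCCCCCBBBBBBBBCCCCBBBBCCBBCA  (len 188)
gen 11: CCCCCCCCCCCCCCCCCCCCCCCCCCCCCCCCBBBBBBBBBBBBBBBBBBBBBBBBBB…CCCCCCCCCCCCBBBBBBBBBBBBBBBBCCCCCCCCBBBBBBBBCCCCBBBBCCBBCA  (len 252)
gen 12: BBBBBBBBBBBBBBBBBBBBBBBBBBBBBBBBBBBBBBBBBBBBBBBBBBBBBBBBBB…CCCCCCCCCCCCBBBBBBBBBBBBBBBBCCCCCCCCBBBBBBBBCCCCBBBBCCBBCA  (len 380)

252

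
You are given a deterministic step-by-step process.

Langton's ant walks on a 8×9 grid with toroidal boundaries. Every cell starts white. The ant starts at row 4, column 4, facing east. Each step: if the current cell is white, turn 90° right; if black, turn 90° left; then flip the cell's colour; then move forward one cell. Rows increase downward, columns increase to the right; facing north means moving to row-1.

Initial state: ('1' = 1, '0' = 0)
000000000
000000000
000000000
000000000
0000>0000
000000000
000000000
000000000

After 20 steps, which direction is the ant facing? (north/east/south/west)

west

step 0: 000000000
000000000
000000000
000000000
0000>0000
000000000
000000000
000000000
step 1: 000000000
000000000
000000000
000000000
000010000
0000v0000
000000000
000000000
step 2: 000000000
000000000
000000000
000000000
000010000
000<10000
000000000
000000000
step 3: 000000000
000000000
000000000
000000000
000^10000
000110000
000000000
000000000
step 4: 000000000
000000000
000000000
000000000
0001>0000
000110000
000000000
000000000
step 5: 000000000
000000000
000000000
0000^0000
000100000
000110000
000000000
000000000
step 6: 000000000
000000000
000000000
00001>000
000100000
000110000
000000000
000000000
step 7: 000000000
000000000
000000000
000011000
00010v000
000110000
000000000
000000000
step 8: 000000000
000000000
000000000
000011000
0001<1000
000110000
000000000
000000000
step 9: 000000000
000000000
000000000
0000^1000
000111000
000110000
000000000
000000000
step 10: 000000000
000000000
000000000
000<01000
000111000
000110000
000000000
000000000
step 11: 000000000
000000000
000^00000
000101000
000111000
000110000
000000000
000000000
step 12: 000000000
000000000
0001>0000
000101000
000111000
000110000
000000000
000000000
step 13: 000000000
000000000
000110000
0001v1000
000111000
000110000
000000000
000000000
step 14: 000000000
000000000
000110000
000<11000
000111000
000110000
000000000
000000000
step 15: 000000000
000000000
000110000
000011000
000v11000
000110000
000000000
000000000
step 16: 000000000
000000000
000110000
000011000
0000>1000
000110000
000000000
000000000
step 17: 000000000
000000000
000110000
0000^1000
000001000
000110000
000000000
000000000
step 18: 000000000
000000000
000110000
000<01000
000001000
000110000
000000000
000000000
step 19: 000000000
000000000
000^10000
000101000
000001000
000110000
000000000
000000000
step 20: 000000000
000000000
00<010000
000101000
000001000
000110000
000000000
000000000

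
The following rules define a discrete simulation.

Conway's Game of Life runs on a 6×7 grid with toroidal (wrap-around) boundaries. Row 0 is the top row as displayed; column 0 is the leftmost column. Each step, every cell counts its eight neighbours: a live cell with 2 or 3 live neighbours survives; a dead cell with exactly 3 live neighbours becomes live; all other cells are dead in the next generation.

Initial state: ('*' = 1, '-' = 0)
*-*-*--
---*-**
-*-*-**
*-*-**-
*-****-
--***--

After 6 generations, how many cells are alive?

8

[0] *-*-*--
---*-**
-*-*-**
*-*-**-
*-****-
--***--
[1] -**---*
-*-*---
-*-*---
*------
-------
------*
[2] -**----
-*-*---
**-----
-------
-------
*------
[3] ***----
-------
***----
-------
-------
-*-----
[4] ***----
-------
-*-----
-*-----
-------
***----
[5] *-*----
*-*----
-------
-------
*-*----
*-*----
[6] *-**--*
-------
-------
-------
-------
*-**--*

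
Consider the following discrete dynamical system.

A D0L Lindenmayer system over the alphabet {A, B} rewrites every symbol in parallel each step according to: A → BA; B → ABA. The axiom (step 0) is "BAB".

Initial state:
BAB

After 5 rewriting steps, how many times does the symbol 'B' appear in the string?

111

t=0: BAB
t=1: ABABAABA
t=2: BAABABAABABABAABABA
t=3: ABABABAABABAABABABAABABAABABAABABABAABABAABABA
t=4: BAABABAABABAABABABAABABAABABABAABABAABABAABABABAABABAABABABAABABAABABABAABABAABABAABABABAABABAABABABAABABAABABA
t=5: ABABABAABABAABABABAABABAABABABAABABAABABAABABABAABABAABABA…ABABABAABABAABABABAABABAABABAABABABAABABAABABABAABABAABABA  (len 268)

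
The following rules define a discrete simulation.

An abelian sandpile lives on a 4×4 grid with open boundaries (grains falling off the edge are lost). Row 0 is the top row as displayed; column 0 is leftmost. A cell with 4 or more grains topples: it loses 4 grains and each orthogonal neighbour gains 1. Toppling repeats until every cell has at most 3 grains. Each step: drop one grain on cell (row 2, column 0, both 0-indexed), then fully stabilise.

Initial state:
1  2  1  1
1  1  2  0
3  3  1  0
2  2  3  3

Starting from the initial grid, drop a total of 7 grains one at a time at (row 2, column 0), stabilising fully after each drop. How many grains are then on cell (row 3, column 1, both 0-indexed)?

1

k=0  1  2  1  1
1  1  2  0
3  3  1  0
2  2  3  3
k=1  1  2  1  1
2  2  2  0
1  0  2  0
3  3  3  3
k=2  1  2  1  1
2  2  2  0
2  0  2  0
3  3  3  3
k=3  1  2  1  1
2  2  2  0
3  0  2  0
3  3  3  3
k=4  1  2  1  1
3  2  2  0
1  2  3  1
1  1  1  0
k=5  1  2  1  1
3  2  2  0
2  2  3  1
1  1  1  0
k=6  1  2  1  1
3  2  2  0
3  2  3  1
1  1  1  0
k=7  2  2  1  1
0  3  2  0
1  3  3  1
2  1  1  0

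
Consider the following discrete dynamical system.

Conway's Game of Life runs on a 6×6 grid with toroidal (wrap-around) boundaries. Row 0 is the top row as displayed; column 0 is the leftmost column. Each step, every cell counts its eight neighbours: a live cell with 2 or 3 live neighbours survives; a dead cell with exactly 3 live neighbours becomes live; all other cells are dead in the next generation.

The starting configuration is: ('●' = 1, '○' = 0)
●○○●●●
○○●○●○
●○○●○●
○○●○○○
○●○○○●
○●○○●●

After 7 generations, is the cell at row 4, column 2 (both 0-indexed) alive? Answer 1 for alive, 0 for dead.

0

[0] ●○○●●●
○○●○●○
●○○●○●
○○●○○○
○●○○○●
○●○○●●
[1] ●●●○○○
○●●○○○
○●●●●●
○●●○●●
○●●○●●
○●●●○○
[2] ●○○○○○
○○○○●●
○○○○○●
○○○○○○
○○○○○●
○○○○●●
[3] ●○○○○○
●○○○●●
○○○○●●
○○○○○○
○○○○●●
●○○○●●
[4] ○●○○○○
●○○○●○
●○○○●○
○○○○○○
●○○○●○
●○○○●○
[5] ●●○○○○
●●○○○○
○○○○○○
○○○○○○
○○○○○○
●●○○○○
[6] ○○●○○●
●●○○○○
○○○○○○
○○○○○○
○○○○○○
●●○○○○
[7] ○○●○○●
●●○○○○
○○○○○○
○○○○○○
○○○○○○
●●○○○○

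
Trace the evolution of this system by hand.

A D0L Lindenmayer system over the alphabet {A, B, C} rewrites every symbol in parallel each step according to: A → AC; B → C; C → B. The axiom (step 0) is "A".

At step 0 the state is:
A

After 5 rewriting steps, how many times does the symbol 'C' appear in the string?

3

0) A
1) AC
2) ACB
3) ACBC
4) ACBCB
5) ACBCBC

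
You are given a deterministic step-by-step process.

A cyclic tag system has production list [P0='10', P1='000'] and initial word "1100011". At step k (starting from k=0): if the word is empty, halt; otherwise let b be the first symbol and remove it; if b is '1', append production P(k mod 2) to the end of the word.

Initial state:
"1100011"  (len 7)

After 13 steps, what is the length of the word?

step 0: "1100011"  (len 7)
step 1: "10001110"  (len 8)
step 2: "0001110000"  (len 10)
step 3: "001110000"  (len 9)
step 4: "01110000"  (len 8)
step 5: "1110000"  (len 7)
step 6: "110000000"  (len 9)
step 7: "1000000010"  (len 10)
step 8: "000000010000"  (len 12)
step 9: "00000010000"  (len 11)
step 10: "0000010000"  (len 10)
step 11: "000010000"  (len 9)
step 12: "00010000"  (len 8)
step 13: "0010000"  (len 7)

7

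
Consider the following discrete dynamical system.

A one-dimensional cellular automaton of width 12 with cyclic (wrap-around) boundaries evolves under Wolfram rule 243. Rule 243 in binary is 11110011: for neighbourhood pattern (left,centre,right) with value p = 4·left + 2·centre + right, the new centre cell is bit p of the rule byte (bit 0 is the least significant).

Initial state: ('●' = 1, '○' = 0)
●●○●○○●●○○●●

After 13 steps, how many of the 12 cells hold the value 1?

9

gen 0: ●●○●○○●●○○●●
gen 1: ●●●○●●○●●●○●
gen 2: ●●●●○●●○●●●○
gen 3: ○●●●●○●●○●●●
gen 4: ●○●●●●○●●○●●
gen 5: ●●○●●●●○●●○●
gen 6: ●●●○●●●●○●●○
gen 7: ○●●●○●●●●○●●
gen 8: ●○●●●○●●●●○●
gen 9: ●●○●●●○●●●●○
gen 10: ○●●○●●●○●●●●
gen 11: ●○●●○●●●○●●●
gen 12: ●●○●●○●●●○●●
gen 13: ●●●○●●○●●●○●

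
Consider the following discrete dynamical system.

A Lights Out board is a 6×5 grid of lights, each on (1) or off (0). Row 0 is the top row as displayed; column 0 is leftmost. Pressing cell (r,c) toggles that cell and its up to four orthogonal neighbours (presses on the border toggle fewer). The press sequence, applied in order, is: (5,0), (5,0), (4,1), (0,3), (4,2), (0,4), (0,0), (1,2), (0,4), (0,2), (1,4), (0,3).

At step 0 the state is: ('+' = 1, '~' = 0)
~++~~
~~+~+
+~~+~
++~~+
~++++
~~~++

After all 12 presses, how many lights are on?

t=0: ~++~~
~~+~+
+~~+~
++~~+
~++++
~~~++
t=1: ~++~~
~~+~+
+~~+~
++~~+
+++++
++~++
t=2: ~++~~
~~+~+
+~~+~
++~~+
~++++
~~~++
t=3: ~++~~
~~+~+
+~~+~
+~~~+
+~~++
~+~++
t=4: ~+~++
~~+++
+~~+~
+~~~+
+~~++
~+~++
t=5: ~+~++
~~+++
+~~+~
+~+~+
+++~+
~++++
t=6: ~+~~~
~~++~
+~~+~
+~+~+
+++~+
~++++
t=7: +~~~~
+~++~
+~~+~
+~+~+
+++~+
~++++
t=8: +~+~~
++~~~
+~++~
+~+~+
+++~+
~++++
t=9: +~+++
++~~+
+~++~
+~+~+
+++~+
~++++
t=10: ++~~+
+++~+
+~++~
+~+~+
+++~+
~++++
t=11: ++~~~
++++~
+~+++
+~+~+
+++~+
~++++
t=12: +++++
+++~~
+~+++
+~+~+
+++~+
~++++

23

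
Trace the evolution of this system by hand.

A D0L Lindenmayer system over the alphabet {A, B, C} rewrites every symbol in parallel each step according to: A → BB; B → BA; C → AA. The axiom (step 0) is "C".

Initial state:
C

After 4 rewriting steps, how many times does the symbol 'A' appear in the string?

4

t=0: C
t=1: AA
t=2: BBBB
t=3: BABABABA
t=4: BABBBABBBABBBABB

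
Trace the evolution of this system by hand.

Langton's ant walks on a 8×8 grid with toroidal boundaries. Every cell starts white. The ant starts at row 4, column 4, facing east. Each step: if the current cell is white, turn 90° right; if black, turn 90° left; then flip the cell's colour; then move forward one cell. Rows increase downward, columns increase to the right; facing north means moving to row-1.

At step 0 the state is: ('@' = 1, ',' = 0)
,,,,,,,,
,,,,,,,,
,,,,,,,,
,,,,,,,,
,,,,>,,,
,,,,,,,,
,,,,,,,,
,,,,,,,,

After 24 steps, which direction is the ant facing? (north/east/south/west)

k=0  ,,,,,,,,
,,,,,,,,
,,,,,,,,
,,,,,,,,
,,,,>,,,
,,,,,,,,
,,,,,,,,
,,,,,,,,
k=1  ,,,,,,,,
,,,,,,,,
,,,,,,,,
,,,,,,,,
,,,,@,,,
,,,,v,,,
,,,,,,,,
,,,,,,,,
k=2  ,,,,,,,,
,,,,,,,,
,,,,,,,,
,,,,,,,,
,,,,@,,,
,,,<@,,,
,,,,,,,,
,,,,,,,,
k=3  ,,,,,,,,
,,,,,,,,
,,,,,,,,
,,,,,,,,
,,,^@,,,
,,,@@,,,
,,,,,,,,
,,,,,,,,
k=4  ,,,,,,,,
,,,,,,,,
,,,,,,,,
,,,,,,,,
,,,@>,,,
,,,@@,,,
,,,,,,,,
,,,,,,,,
k=5  ,,,,,,,,
,,,,,,,,
,,,,,,,,
,,,,^,,,
,,,@,,,,
,,,@@,,,
,,,,,,,,
,,,,,,,,
k=6  ,,,,,,,,
,,,,,,,,
,,,,,,,,
,,,,@>,,
,,,@,,,,
,,,@@,,,
,,,,,,,,
,,,,,,,,
k=7  ,,,,,,,,
,,,,,,,,
,,,,,,,,
,,,,@@,,
,,,@,v,,
,,,@@,,,
,,,,,,,,
,,,,,,,,
k=8  ,,,,,,,,
,,,,,,,,
,,,,,,,,
,,,,@@,,
,,,@<@,,
,,,@@,,,
,,,,,,,,
,,,,,,,,
k=9  ,,,,,,,,
,,,,,,,,
,,,,,,,,
,,,,^@,,
,,,@@@,,
,,,@@,,,
,,,,,,,,
,,,,,,,,
k=10  ,,,,,,,,
,,,,,,,,
,,,,,,,,
,,,<,@,,
,,,@@@,,
,,,@@,,,
,,,,,,,,
,,,,,,,,
k=11  ,,,,,,,,
,,,,,,,,
,,,^,,,,
,,,@,@,,
,,,@@@,,
,,,@@,,,
,,,,,,,,
,,,,,,,,
k=12  ,,,,,,,,
,,,,,,,,
,,,@>,,,
,,,@,@,,
,,,@@@,,
,,,@@,,,
,,,,,,,,
,,,,,,,,
k=13  ,,,,,,,,
,,,,,,,,
,,,@@,,,
,,,@v@,,
,,,@@@,,
,,,@@,,,
,,,,,,,,
,,,,,,,,
k=14  ,,,,,,,,
,,,,,,,,
,,,@@,,,
,,,<@@,,
,,,@@@,,
,,,@@,,,
,,,,,,,,
,,,,,,,,
k=15  ,,,,,,,,
,,,,,,,,
,,,@@,,,
,,,,@@,,
,,,v@@,,
,,,@@,,,
,,,,,,,,
,,,,,,,,
k=16  ,,,,,,,,
,,,,,,,,
,,,@@,,,
,,,,@@,,
,,,,>@,,
,,,@@,,,
,,,,,,,,
,,,,,,,,
k=17  ,,,,,,,,
,,,,,,,,
,,,@@,,,
,,,,^@,,
,,,,,@,,
,,,@@,,,
,,,,,,,,
,,,,,,,,
k=18  ,,,,,,,,
,,,,,,,,
,,,@@,,,
,,,<,@,,
,,,,,@,,
,,,@@,,,
,,,,,,,,
,,,,,,,,
k=19  ,,,,,,,,
,,,,,,,,
,,,^@,,,
,,,@,@,,
,,,,,@,,
,,,@@,,,
,,,,,,,,
,,,,,,,,
k=20  ,,,,,,,,
,,,,,,,,
,,<,@,,,
,,,@,@,,
,,,,,@,,
,,,@@,,,
,,,,,,,,
,,,,,,,,
k=21  ,,,,,,,,
,,^,,,,,
,,@,@,,,
,,,@,@,,
,,,,,@,,
,,,@@,,,
,,,,,,,,
,,,,,,,,
k=22  ,,,,,,,,
,,@>,,,,
,,@,@,,,
,,,@,@,,
,,,,,@,,
,,,@@,,,
,,,,,,,,
,,,,,,,,
k=23  ,,,,,,,,
,,@@,,,,
,,@v@,,,
,,,@,@,,
,,,,,@,,
,,,@@,,,
,,,,,,,,
,,,,,,,,
k=24  ,,,,,,,,
,,@@,,,,
,,<@@,,,
,,,@,@,,
,,,,,@,,
,,,@@,,,
,,,,,,,,
,,,,,,,,

west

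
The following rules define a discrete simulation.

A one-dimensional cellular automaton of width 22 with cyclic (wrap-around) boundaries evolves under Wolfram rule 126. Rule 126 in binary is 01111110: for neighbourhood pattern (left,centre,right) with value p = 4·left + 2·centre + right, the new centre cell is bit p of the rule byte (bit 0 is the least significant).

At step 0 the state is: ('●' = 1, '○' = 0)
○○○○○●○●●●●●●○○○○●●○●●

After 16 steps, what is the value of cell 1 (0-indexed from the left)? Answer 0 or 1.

0

k=0  ○○○○○●○●●●●●●○○○○●●○●●
k=1  ●○○○●●●●○○○○●●○○●●●●●●
k=2  ●●○●●○○●●○○●●●●●●○○○○○
k=3  ●●●●●●●●●●●●○○○○●●○○○●
k=4  ○○○○○○○○○○○●●○○●●●●○●●
k=5  ●○○○○○○○○○●●●●●●○○●●●●
k=6  ●●○○○○○○○●●○○○○●●●●○○○
k=7  ●●●○○○○○●●●●○○●●○○●●○●
k=8  ○○●●○○○●●○○●●●●●●●●●●●
k=9  ●●●●●○●●●●●●○○○○○○○○○●
k=10  ○○○○●●●○○○○●●○○○○○○○●●
k=11  ●○○●●○●●○○●●●●○○○○○●●●
k=12  ●●●●●●●●●●●○○●●○○○●●○○
k=13  ●○○○○○○○○○●●●●●●○●●●●●
k=14  ●●○○○○○○○●●○○○○●●●○○○○
k=15  ●●●○○○○○●●●●○○●●○●●○○●
k=16  ○○●●○○○●●○○●●●●●●●●●●●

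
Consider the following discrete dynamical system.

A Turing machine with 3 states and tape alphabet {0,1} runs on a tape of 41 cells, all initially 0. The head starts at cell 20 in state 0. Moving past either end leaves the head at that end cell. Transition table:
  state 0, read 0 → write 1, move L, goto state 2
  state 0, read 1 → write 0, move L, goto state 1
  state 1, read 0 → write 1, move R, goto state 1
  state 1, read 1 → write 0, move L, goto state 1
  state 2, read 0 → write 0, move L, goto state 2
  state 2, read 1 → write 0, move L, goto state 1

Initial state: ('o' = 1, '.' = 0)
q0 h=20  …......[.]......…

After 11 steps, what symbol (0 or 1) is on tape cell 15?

0

[0] q0 h=20  …......[.]......…
[1] q2 h=19  …......[.]o.....…
[2] q2 h=18  …......[.].o....…
[3] q2 h=17  …......[.]..o...…
[4] q2 h=16  …......[.]...o..…
[5] q2 h=15  …......[.]....o.…
[6] q2 h=14  …......[.].....o…
[7] q2 h=13  …......[.]......…
[8] q2 h=12  …......[.]......…
[9] q2 h=11  …......[.]......…
[10] q2 h=10  …......[.]......…
[11] q2 h= 9  …......[.]......…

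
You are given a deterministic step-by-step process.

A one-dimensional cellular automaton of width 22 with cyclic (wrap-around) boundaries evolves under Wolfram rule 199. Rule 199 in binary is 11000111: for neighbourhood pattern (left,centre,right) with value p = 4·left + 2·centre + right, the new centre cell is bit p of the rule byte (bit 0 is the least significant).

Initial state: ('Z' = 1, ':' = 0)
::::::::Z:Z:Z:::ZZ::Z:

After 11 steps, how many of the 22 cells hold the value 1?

12

t=0: ::::::::Z:Z:Z:::ZZ::Z:
t=1: ZZZZZZZZZ:Z:Z:ZZ:Z:ZZ:
t=2: :ZZZZZZZZ:Z:Z::Z:Z::Z:
t=3: Z:ZZZZZZZ:Z:Z:ZZ:Z:ZZ:
t=4: Z::ZZZZZZ:Z:Z::Z:Z::Z:
t=5: Z:Z:ZZZZZ:Z:Z:ZZ:Z:ZZ:
t=6: Z:Z::ZZZZ:Z:Z::Z:Z::Z:
t=7: Z:Z:Z:ZZZ:Z:Z:ZZ:Z:ZZ:
t=8: Z:Z:Z::ZZ:Z:Z::Z:Z::Z:
t=9: Z:Z:Z:Z:Z:Z:Z:ZZ:Z:ZZ:
t=10: Z:Z:Z:Z:Z:Z:Z::Z:Z::Z:
t=11: Z:Z:Z:Z:Z:Z:Z:ZZ:Z:ZZ:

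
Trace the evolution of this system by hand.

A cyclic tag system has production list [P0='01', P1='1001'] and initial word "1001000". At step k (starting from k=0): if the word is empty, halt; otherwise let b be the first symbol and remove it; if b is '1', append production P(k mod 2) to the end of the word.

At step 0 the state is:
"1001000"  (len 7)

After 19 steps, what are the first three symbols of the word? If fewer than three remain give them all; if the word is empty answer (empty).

010

gen 0: "1001000"  (len 7)
gen 1: "00100001"  (len 8)
gen 2: "0100001"  (len 7)
gen 3: "100001"  (len 6)
gen 4: "000011001"  (len 9)
gen 5: "00011001"  (len 8)
gen 6: "0011001"  (len 7)
gen 7: "011001"  (len 6)
gen 8: "11001"  (len 5)
gen 9: "100101"  (len 6)
gen 10: "001011001"  (len 9)
gen 11: "01011001"  (len 8)
gen 12: "1011001"  (len 7)
gen 13: "01100101"  (len 8)
gen 14: "1100101"  (len 7)
gen 15: "10010101"  (len 8)
gen 16: "00101011001"  (len 11)
gen 17: "0101011001"  (len 10)
gen 18: "101011001"  (len 9)
gen 19: "0101100101"  (len 10)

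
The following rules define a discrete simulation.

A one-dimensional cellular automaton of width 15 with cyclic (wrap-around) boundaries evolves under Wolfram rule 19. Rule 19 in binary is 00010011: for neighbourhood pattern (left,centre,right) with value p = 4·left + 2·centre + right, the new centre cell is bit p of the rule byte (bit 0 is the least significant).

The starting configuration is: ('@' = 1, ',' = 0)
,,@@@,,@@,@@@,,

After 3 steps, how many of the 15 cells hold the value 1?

gen 0: ,,@@@,,@@,@@@,,
gen 1: @@,,,@@,,,,,,@@
gen 2: ,,@@@,,@@@@@@,,
gen 3: @@,,,@@,,,,,,@@

6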